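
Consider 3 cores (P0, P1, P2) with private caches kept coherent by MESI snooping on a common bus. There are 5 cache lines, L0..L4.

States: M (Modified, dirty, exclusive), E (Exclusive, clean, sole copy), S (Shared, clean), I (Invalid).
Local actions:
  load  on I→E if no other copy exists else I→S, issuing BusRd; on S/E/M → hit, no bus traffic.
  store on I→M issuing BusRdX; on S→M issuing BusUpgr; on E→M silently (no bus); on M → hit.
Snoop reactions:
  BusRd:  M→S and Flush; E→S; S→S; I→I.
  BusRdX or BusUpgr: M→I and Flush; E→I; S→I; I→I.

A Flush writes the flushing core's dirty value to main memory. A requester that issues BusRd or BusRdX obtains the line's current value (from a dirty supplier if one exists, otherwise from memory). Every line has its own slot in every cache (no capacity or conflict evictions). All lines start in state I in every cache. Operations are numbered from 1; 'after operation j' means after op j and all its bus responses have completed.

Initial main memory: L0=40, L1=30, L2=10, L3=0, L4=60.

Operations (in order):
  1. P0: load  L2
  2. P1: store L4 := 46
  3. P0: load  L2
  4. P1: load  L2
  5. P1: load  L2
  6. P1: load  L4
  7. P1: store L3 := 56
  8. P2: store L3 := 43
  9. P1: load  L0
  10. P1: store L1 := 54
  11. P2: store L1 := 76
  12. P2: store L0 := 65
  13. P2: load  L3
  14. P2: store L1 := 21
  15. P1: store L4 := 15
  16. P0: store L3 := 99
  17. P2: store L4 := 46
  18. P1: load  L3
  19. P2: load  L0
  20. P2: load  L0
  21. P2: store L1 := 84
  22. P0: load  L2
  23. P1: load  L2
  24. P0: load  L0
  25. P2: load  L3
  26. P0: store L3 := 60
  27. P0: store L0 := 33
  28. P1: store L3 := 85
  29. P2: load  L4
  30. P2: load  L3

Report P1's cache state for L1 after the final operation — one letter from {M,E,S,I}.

state = I

  op1 P0: load  L2 → E/I/I on L2; bus BusRd; mem=10
  op2 P1: store L4 := 46 → I/M/I on L4; bus BusRdX; mem=60
  op3 P0: load  L2 → E/I/I on L2; bus (none); mem=10
  op4 P1: load  L2 → S/S/I on L2; bus BusRd; mem=10
  op5 P1: load  L2 → S/S/I on L2; bus (none); mem=10
  op6 P1: load  L4 → I/M/I on L4; bus (none); mem=60
  op7 P1: store L3 := 56 → I/M/I on L3; bus BusRdX; mem=0
  op8 P2: store L3 := 43 → I/I/M on L3; bus BusRdX Flush; mem=56
  op9 P1: load  L0 → I/E/I on L0; bus BusRd; mem=40
  op10 P1: store L1 := 54 → I/M/I on L1; bus BusRdX; mem=30
  op11 P2: store L1 := 76 → I/I/M on L1; bus BusRdX Flush; mem=54
  op12 P2: store L0 := 65 → I/I/M on L0; bus BusRdX; mem=40
  op13 P2: load  L3 → I/I/M on L3; bus (none); mem=56
  op14 P2: store L1 := 21 → I/I/M on L1; bus (none); mem=54
  op15 P1: store L4 := 15 → I/M/I on L4; bus (none); mem=60
  op16 P0: store L3 := 99 → M/I/I on L3; bus BusRdX Flush; mem=43
  op17 P2: store L4 := 46 → I/I/M on L4; bus BusRdX Flush; mem=15
  op18 P1: load  L3 → S/S/I on L3; bus BusRd Flush; mem=99
  op19 P2: load  L0 → I/I/M on L0; bus (none); mem=40
  op20 P2: load  L0 → I/I/M on L0; bus (none); mem=40
  op21 P2: store L1 := 84 → I/I/M on L1; bus (none); mem=54
  op22 P0: load  L2 → S/S/I on L2; bus (none); mem=10
  op23 P1: load  L2 → S/S/I on L2; bus (none); mem=10
  op24 P0: load  L0 → S/I/S on L0; bus BusRd Flush; mem=65
  op25 P2: load  L3 → S/S/S on L3; bus BusRd; mem=99
  op26 P0: store L3 := 60 → M/I/I on L3; bus BusUpgr; mem=99
  op27 P0: store L0 := 33 → M/I/I on L0; bus BusUpgr; mem=65
  op28 P1: store L3 := 85 → I/M/I on L3; bus BusRdX Flush; mem=60
  op29 P2: load  L4 → I/I/M on L4; bus (none); mem=15
  op30 P2: load  L3 → I/S/S on L3; bus BusRd Flush; mem=85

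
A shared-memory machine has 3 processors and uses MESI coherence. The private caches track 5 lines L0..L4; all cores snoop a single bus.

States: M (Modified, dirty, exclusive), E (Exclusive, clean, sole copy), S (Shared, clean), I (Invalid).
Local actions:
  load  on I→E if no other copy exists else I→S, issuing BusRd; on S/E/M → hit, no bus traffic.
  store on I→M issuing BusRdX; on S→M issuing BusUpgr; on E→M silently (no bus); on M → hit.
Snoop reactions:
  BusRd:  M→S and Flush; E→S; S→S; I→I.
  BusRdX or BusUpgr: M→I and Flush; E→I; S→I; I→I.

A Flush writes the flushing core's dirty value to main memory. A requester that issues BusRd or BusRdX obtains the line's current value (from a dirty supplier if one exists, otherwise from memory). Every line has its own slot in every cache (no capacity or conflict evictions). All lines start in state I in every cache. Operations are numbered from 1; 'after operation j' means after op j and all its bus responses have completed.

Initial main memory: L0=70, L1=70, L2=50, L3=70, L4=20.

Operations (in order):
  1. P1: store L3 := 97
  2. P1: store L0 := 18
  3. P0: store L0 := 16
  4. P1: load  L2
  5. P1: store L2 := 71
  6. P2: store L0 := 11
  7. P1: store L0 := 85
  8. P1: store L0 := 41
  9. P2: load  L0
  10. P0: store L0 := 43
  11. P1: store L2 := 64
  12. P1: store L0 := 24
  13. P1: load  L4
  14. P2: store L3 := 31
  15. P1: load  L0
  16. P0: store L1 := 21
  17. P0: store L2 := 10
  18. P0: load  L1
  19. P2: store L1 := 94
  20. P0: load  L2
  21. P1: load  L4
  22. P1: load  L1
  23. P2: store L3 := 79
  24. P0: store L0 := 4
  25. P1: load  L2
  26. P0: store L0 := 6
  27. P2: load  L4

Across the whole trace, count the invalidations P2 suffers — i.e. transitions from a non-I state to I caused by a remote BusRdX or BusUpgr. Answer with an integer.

invalidations = 2

step 1: P1: store L3 := 97  ⟶  IMI  (L3)  txn=BusRdX  M[L3]=70
step 2: P1: store L0 := 18  ⟶  IMI  (L0)  txn=BusRdX  M[L0]=70
step 3: P0: store L0 := 16  ⟶  MII  (L0)  txn=BusRdX+Flush  M[L0]=18
step 4: P1: load  L2  ⟶  IEI  (L2)  txn=BusRd  M[L2]=50
step 5: P1: store L2 := 71  ⟶  IMI  (L2)  txn=∅  M[L2]=50
step 6: P2: store L0 := 11  ⟶  IIM  (L0)  txn=BusRdX+Flush  M[L0]=16
step 7: P1: store L0 := 85  ⟶  IMI  (L0)  txn=BusRdX+Flush  M[L0]=11
step 8: P1: store L0 := 41  ⟶  IMI  (L0)  txn=∅  M[L0]=11
step 9: P2: load  L0  ⟶  ISS  (L0)  txn=BusRd+Flush  M[L0]=41
step 10: P0: store L0 := 43  ⟶  MII  (L0)  txn=BusRdX  M[L0]=41
step 11: P1: store L2 := 64  ⟶  IMI  (L2)  txn=∅  M[L2]=50
step 12: P1: store L0 := 24  ⟶  IMI  (L0)  txn=BusRdX+Flush  M[L0]=43
step 13: P1: load  L4  ⟶  IEI  (L4)  txn=BusRd  M[L4]=20
step 14: P2: store L3 := 31  ⟶  IIM  (L3)  txn=BusRdX+Flush  M[L3]=97
step 15: P1: load  L0  ⟶  IMI  (L0)  txn=∅  M[L0]=43
step 16: P0: store L1 := 21  ⟶  MII  (L1)  txn=BusRdX  M[L1]=70
step 17: P0: store L2 := 10  ⟶  MII  (L2)  txn=BusRdX+Flush  M[L2]=64
step 18: P0: load  L1  ⟶  MII  (L1)  txn=∅  M[L1]=70
step 19: P2: store L1 := 94  ⟶  IIM  (L1)  txn=BusRdX+Flush  M[L1]=21
step 20: P0: load  L2  ⟶  MII  (L2)  txn=∅  M[L2]=64
step 21: P1: load  L4  ⟶  IEI  (L4)  txn=∅  M[L4]=20
step 22: P1: load  L1  ⟶  ISS  (L1)  txn=BusRd+Flush  M[L1]=94
step 23: P2: store L3 := 79  ⟶  IIM  (L3)  txn=∅  M[L3]=97
step 24: P0: store L0 := 4  ⟶  MII  (L0)  txn=BusRdX+Flush  M[L0]=24
step 25: P1: load  L2  ⟶  SSI  (L2)  txn=BusRd+Flush  M[L2]=10
step 26: P0: store L0 := 6  ⟶  MII  (L0)  txn=∅  M[L0]=24
step 27: P2: load  L4  ⟶  ISS  (L4)  txn=BusRd  M[L4]=20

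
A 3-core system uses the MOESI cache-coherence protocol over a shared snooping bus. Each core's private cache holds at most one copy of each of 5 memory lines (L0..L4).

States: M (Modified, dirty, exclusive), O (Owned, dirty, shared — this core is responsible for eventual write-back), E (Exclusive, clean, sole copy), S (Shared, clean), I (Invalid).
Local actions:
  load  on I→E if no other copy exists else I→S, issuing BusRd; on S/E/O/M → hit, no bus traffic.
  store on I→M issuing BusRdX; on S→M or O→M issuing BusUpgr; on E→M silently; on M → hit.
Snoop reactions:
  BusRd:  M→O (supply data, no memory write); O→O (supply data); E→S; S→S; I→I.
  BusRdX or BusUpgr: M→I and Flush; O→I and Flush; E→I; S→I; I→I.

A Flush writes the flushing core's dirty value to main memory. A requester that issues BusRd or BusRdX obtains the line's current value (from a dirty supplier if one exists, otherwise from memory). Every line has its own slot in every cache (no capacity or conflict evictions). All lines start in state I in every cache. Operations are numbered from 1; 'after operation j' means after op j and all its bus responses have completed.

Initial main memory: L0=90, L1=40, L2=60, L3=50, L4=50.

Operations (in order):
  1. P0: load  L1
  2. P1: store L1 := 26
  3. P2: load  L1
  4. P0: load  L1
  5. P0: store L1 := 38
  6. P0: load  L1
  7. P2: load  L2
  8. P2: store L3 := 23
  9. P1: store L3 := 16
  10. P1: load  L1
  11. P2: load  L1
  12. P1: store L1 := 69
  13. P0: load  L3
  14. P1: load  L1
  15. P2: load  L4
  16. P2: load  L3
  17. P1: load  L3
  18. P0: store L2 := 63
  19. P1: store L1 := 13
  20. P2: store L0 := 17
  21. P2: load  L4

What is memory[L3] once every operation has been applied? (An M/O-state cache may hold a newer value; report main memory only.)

[1] P0: load  L1 | P0:E(40), P1:I, P2:I | bus: BusRd
[2] P1: store L1 := 26 | P0:I, P1:M(26), P2:I | bus: BusRdX
[3] P2: load  L1 | P0:I, P1:O(26), P2:S(26) | bus: BusRd
[4] P0: load  L1 | P0:S(26), P1:O(26), P2:S(26) | bus: BusRd
[5] P0: store L1 := 38 | P0:M(38), P1:I, P2:I | bus: BusUpgr,Flush
[6] P0: load  L1 | P0:M(38), P1:I, P2:I | bus: none
[7] P2: load  L2 | P0:I, P1:I, P2:E(60) | bus: BusRd
[8] P2: store L3 := 23 | P0:I, P1:I, P2:M(23) | bus: BusRdX
[9] P1: store L3 := 16 | P0:I, P1:M(16), P2:I | bus: BusRdX,Flush
[10] P1: load  L1 | P0:O(38), P1:S(38), P2:I | bus: BusRd
[11] P2: load  L1 | P0:O(38), P1:S(38), P2:S(38) | bus: BusRd
[12] P1: store L1 := 69 | P0:I, P1:M(69), P2:I | bus: BusUpgr,Flush
[13] P0: load  L3 | P0:S(16), P1:O(16), P2:I | bus: BusRd
[14] P1: load  L1 | P0:I, P1:M(69), P2:I | bus: none
[15] P2: load  L4 | P0:I, P1:I, P2:E(50) | bus: BusRd
[16] P2: load  L3 | P0:S(16), P1:O(16), P2:S(16) | bus: BusRd
[17] P1: load  L3 | P0:S(16), P1:O(16), P2:S(16) | bus: none
[18] P0: store L2 := 63 | P0:M(63), P1:I, P2:I | bus: BusRdX
[19] P1: store L1 := 13 | P0:I, P1:M(13), P2:I | bus: none
[20] P2: store L0 := 17 | P0:I, P1:I, P2:M(17) | bus: BusRdX
[21] P2: load  L4 | P0:I, P1:I, P2:E(50) | bus: none

memory[L3] = 23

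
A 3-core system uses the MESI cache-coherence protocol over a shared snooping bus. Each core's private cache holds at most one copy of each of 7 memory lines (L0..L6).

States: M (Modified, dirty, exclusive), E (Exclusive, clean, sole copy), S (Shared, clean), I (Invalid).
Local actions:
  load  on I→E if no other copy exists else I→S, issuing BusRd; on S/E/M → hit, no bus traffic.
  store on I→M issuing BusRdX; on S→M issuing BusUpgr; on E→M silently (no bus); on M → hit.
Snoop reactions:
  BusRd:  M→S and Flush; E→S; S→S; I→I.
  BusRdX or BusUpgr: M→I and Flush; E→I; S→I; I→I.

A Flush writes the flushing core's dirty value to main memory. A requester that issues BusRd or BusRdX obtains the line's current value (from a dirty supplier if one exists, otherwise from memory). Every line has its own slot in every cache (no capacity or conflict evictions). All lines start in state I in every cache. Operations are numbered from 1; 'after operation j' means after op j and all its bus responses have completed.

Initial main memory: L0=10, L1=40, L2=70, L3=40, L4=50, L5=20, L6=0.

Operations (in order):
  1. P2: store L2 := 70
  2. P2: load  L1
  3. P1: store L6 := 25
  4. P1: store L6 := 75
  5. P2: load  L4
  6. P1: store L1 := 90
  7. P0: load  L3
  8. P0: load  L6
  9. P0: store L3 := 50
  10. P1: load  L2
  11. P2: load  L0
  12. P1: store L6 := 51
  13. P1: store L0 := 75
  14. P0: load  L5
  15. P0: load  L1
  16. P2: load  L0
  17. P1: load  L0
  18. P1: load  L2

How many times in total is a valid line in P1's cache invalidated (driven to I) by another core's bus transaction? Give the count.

  op1 P2: store L2 := 70 → I/I/M on L2; bus BusRdX; mem=70
  op2 P2: load  L1 → I/I/E on L1; bus BusRd; mem=40
  op3 P1: store L6 := 25 → I/M/I on L6; bus BusRdX; mem=0
  op4 P1: store L6 := 75 → I/M/I on L6; bus (none); mem=0
  op5 P2: load  L4 → I/I/E on L4; bus BusRd; mem=50
  op6 P1: store L1 := 90 → I/M/I on L1; bus BusRdX; mem=40
  op7 P0: load  L3 → E/I/I on L3; bus BusRd; mem=40
  op8 P0: load  L6 → S/S/I on L6; bus BusRd Flush; mem=75
  op9 P0: store L3 := 50 → M/I/I on L3; bus (none); mem=40
  op10 P1: load  L2 → I/S/S on L2; bus BusRd Flush; mem=70
  op11 P2: load  L0 → I/I/E on L0; bus BusRd; mem=10
  op12 P1: store L6 := 51 → I/M/I on L6; bus BusUpgr; mem=75
  op13 P1: store L0 := 75 → I/M/I on L0; bus BusRdX; mem=10
  op14 P0: load  L5 → E/I/I on L5; bus BusRd; mem=20
  op15 P0: load  L1 → S/S/I on L1; bus BusRd Flush; mem=90
  op16 P2: load  L0 → I/S/S on L0; bus BusRd Flush; mem=75
  op17 P1: load  L0 → I/S/S on L0; bus (none); mem=75
  op18 P1: load  L2 → I/S/S on L2; bus (none); mem=70

invalidations = 0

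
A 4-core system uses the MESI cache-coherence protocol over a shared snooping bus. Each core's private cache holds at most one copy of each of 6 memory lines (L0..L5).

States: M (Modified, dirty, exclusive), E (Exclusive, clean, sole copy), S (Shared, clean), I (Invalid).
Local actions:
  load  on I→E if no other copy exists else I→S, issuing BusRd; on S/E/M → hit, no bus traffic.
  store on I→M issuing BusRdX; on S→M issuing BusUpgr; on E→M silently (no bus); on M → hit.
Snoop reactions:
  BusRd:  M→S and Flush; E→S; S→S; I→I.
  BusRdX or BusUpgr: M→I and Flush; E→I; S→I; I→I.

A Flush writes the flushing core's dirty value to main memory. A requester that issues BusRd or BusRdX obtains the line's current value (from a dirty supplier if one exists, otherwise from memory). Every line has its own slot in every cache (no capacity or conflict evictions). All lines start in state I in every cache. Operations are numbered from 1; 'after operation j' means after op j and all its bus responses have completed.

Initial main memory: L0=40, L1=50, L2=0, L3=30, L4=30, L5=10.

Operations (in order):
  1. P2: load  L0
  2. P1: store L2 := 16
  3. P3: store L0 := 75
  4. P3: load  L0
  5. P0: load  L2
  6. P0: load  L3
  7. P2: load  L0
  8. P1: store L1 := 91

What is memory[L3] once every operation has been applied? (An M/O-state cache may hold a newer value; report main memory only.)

memory[L3] = 30

step 1: P2: load  L0  ⟶  IIEI  (L0)  txn=BusRd  M[L0]=40
step 2: P1: store L2 := 16  ⟶  IMII  (L2)  txn=BusRdX  M[L2]=0
step 3: P3: store L0 := 75  ⟶  IIIM  (L0)  txn=BusRdX  M[L0]=40
step 4: P3: load  L0  ⟶  IIIM  (L0)  txn=∅  M[L0]=40
step 5: P0: load  L2  ⟶  SSII  (L2)  txn=BusRd+Flush  M[L2]=16
step 6: P0: load  L3  ⟶  EIII  (L3)  txn=BusRd  M[L3]=30
step 7: P2: load  L0  ⟶  IISS  (L0)  txn=BusRd+Flush  M[L0]=75
step 8: P1: store L1 := 91  ⟶  IMII  (L1)  txn=BusRdX  M[L1]=50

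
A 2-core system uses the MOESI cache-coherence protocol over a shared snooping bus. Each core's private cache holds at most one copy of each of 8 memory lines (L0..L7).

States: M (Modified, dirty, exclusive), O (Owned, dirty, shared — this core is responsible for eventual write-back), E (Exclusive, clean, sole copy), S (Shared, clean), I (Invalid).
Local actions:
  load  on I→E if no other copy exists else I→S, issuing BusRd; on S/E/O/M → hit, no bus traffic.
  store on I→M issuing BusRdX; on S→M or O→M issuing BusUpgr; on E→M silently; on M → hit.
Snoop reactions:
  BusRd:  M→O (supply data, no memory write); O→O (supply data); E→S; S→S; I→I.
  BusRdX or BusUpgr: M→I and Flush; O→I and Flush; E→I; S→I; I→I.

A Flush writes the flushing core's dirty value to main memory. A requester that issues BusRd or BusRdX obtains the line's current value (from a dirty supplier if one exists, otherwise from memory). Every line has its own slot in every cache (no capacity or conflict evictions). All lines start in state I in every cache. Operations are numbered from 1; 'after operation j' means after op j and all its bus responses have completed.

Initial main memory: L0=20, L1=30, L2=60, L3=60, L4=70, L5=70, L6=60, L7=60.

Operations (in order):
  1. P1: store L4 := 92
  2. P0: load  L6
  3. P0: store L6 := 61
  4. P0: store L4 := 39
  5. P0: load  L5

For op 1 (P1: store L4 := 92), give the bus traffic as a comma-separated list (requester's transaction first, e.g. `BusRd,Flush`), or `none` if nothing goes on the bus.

1. P1: store L4 := 92  bus=[BusRdX]  L4: P0=I P1=M  mem[L4]=70
2. P0: load  L6  bus=[BusRd]  L6: P0=E P1=I  mem[L6]=60
3. P0: store L6 := 61  bus=[-]  L6: P0=M P1=I  mem[L6]=60
4. P0: store L4 := 39  bus=[BusRdX,Flush]  L4: P0=M P1=I  mem[L4]=92
5. P0: load  L5  bus=[BusRd]  L5: P0=E P1=I  mem[L5]=70

bus = BusRdX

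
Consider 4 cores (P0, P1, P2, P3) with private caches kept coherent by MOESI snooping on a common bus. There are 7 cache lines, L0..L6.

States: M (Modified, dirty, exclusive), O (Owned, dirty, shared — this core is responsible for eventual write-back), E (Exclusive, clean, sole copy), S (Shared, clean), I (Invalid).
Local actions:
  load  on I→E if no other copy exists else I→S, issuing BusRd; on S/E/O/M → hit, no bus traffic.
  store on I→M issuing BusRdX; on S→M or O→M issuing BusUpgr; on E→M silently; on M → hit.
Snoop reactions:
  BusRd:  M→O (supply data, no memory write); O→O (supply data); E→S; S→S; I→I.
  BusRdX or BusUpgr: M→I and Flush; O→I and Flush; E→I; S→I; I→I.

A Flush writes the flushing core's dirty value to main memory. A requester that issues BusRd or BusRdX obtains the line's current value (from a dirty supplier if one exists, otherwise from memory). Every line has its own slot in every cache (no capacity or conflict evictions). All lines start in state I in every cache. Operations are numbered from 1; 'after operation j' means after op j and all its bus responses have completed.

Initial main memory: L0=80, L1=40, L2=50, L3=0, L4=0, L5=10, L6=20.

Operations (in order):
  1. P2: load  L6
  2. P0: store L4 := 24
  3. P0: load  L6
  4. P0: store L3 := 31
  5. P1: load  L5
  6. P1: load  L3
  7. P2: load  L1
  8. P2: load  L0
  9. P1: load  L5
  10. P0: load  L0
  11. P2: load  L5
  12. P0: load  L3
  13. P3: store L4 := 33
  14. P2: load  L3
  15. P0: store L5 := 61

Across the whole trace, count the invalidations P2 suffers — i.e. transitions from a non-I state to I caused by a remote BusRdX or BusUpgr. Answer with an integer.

step 1: P2: load  L6  ⟶  IIEI  (L6)  txn=BusRd  M[L6]=20
step 2: P0: store L4 := 24  ⟶  MIII  (L4)  txn=BusRdX  M[L4]=0
step 3: P0: load  L6  ⟶  SISI  (L6)  txn=BusRd  M[L6]=20
step 4: P0: store L3 := 31  ⟶  MIII  (L3)  txn=BusRdX  M[L3]=0
step 5: P1: load  L5  ⟶  IEII  (L5)  txn=BusRd  M[L5]=10
step 6: P1: load  L3  ⟶  OSII  (L3)  txn=BusRd  M[L3]=0
step 7: P2: load  L1  ⟶  IIEI  (L1)  txn=BusRd  M[L1]=40
step 8: P2: load  L0  ⟶  IIEI  (L0)  txn=BusRd  M[L0]=80
step 9: P1: load  L5  ⟶  IEII  (L5)  txn=∅  M[L5]=10
step 10: P0: load  L0  ⟶  SISI  (L0)  txn=BusRd  M[L0]=80
step 11: P2: load  L5  ⟶  ISSI  (L5)  txn=BusRd  M[L5]=10
step 12: P0: load  L3  ⟶  OSII  (L3)  txn=∅  M[L3]=0
step 13: P3: store L4 := 33  ⟶  IIIM  (L4)  txn=BusRdX+Flush  M[L4]=24
step 14: P2: load  L3  ⟶  OSSI  (L3)  txn=BusRd  M[L3]=0
step 15: P0: store L5 := 61  ⟶  MIII  (L5)  txn=BusRdX  M[L5]=10

invalidations = 1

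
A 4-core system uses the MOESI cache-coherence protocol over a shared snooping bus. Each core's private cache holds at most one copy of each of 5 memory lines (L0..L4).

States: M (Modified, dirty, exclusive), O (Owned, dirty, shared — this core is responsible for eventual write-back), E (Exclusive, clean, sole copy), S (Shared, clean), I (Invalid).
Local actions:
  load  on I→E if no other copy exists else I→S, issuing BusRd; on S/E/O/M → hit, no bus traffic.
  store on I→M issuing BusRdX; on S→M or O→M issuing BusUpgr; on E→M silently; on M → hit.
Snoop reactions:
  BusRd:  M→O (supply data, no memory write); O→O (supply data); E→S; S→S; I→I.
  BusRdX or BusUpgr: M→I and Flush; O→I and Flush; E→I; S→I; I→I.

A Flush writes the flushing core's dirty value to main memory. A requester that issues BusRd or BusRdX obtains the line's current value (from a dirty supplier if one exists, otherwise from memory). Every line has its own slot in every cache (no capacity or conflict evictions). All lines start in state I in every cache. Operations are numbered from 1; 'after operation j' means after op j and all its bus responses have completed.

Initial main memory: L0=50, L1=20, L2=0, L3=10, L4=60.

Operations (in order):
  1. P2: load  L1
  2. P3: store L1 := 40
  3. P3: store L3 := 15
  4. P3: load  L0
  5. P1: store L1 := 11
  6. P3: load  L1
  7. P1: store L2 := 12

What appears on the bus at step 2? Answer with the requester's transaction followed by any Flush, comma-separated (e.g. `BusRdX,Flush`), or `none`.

bus = BusRdX

1. P2: load  L1  bus=[BusRd]  L1: P0=I P1=I P2=E P3=I  mem[L1]=20
2. P3: store L1 := 40  bus=[BusRdX]  L1: P0=I P1=I P2=I P3=M  mem[L1]=20
3. P3: store L3 := 15  bus=[BusRdX]  L3: P0=I P1=I P2=I P3=M  mem[L3]=10
4. P3: load  L0  bus=[BusRd]  L0: P0=I P1=I P2=I P3=E  mem[L0]=50
5. P1: store L1 := 11  bus=[BusRdX,Flush]  L1: P0=I P1=M P2=I P3=I  mem[L1]=40
6. P3: load  L1  bus=[BusRd]  L1: P0=I P1=O P2=I P3=S  mem[L1]=40
7. P1: store L2 := 12  bus=[BusRdX]  L2: P0=I P1=M P2=I P3=I  mem[L2]=0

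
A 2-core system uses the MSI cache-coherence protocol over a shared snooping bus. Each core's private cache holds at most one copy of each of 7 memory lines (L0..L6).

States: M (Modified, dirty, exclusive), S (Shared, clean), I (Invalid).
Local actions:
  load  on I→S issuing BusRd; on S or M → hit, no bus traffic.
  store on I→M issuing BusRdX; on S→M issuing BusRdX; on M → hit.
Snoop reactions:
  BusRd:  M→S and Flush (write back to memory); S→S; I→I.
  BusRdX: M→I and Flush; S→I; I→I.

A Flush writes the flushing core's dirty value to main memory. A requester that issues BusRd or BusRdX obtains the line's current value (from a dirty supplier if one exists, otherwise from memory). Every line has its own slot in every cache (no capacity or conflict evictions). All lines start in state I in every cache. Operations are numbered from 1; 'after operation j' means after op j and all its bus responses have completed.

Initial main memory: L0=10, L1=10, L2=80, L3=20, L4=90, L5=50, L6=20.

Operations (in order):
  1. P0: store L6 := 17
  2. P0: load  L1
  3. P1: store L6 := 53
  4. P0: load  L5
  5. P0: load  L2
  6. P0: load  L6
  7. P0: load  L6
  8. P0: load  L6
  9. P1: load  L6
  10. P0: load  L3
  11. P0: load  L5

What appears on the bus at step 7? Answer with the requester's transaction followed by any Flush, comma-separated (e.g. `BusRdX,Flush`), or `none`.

bus = none

  op1 P0: store L6 := 17 → M/I on L6; bus BusRdX; mem=20
  op2 P0: load  L1 → S/I on L1; bus BusRd; mem=10
  op3 P1: store L6 := 53 → I/M on L6; bus BusRdX Flush; mem=17
  op4 P0: load  L5 → S/I on L5; bus BusRd; mem=50
  op5 P0: load  L2 → S/I on L2; bus BusRd; mem=80
  op6 P0: load  L6 → S/S on L6; bus BusRd Flush; mem=53
  op7 P0: load  L6 → S/S on L6; bus (none); mem=53
  op8 P0: load  L6 → S/S on L6; bus (none); mem=53
  op9 P1: load  L6 → S/S on L6; bus (none); mem=53
  op10 P0: load  L3 → S/I on L3; bus BusRd; mem=20
  op11 P0: load  L5 → S/I on L5; bus (none); mem=50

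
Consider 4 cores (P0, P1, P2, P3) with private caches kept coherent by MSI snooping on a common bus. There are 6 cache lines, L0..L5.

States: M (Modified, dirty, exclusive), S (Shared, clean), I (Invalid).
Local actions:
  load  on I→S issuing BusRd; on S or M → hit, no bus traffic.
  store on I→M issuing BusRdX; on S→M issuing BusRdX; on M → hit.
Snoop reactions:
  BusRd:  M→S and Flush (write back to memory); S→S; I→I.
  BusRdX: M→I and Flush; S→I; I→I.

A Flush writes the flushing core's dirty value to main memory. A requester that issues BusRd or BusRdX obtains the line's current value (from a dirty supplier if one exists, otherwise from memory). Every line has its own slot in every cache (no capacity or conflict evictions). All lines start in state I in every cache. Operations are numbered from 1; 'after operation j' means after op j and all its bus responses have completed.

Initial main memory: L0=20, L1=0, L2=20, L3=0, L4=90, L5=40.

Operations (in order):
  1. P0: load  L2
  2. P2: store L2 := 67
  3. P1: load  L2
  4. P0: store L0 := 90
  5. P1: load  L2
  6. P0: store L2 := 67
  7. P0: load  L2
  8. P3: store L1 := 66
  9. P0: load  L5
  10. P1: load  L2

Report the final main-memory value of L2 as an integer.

memory[L2] = 67

step 1: P0: load  L2  ⟶  SIII  (L2)  txn=BusRd  M[L2]=20
step 2: P2: store L2 := 67  ⟶  IIMI  (L2)  txn=BusRdX  M[L2]=20
step 3: P1: load  L2  ⟶  ISSI  (L2)  txn=BusRd+Flush  M[L2]=67
step 4: P0: store L0 := 90  ⟶  MIII  (L0)  txn=BusRdX  M[L0]=20
step 5: P1: load  L2  ⟶  ISSI  (L2)  txn=∅  M[L2]=67
step 6: P0: store L2 := 67  ⟶  MIII  (L2)  txn=BusRdX  M[L2]=67
step 7: P0: load  L2  ⟶  MIII  (L2)  txn=∅  M[L2]=67
step 8: P3: store L1 := 66  ⟶  IIIM  (L1)  txn=BusRdX  M[L1]=0
step 9: P0: load  L5  ⟶  SIII  (L5)  txn=BusRd  M[L5]=40
step 10: P1: load  L2  ⟶  SSII  (L2)  txn=BusRd+Flush  M[L2]=67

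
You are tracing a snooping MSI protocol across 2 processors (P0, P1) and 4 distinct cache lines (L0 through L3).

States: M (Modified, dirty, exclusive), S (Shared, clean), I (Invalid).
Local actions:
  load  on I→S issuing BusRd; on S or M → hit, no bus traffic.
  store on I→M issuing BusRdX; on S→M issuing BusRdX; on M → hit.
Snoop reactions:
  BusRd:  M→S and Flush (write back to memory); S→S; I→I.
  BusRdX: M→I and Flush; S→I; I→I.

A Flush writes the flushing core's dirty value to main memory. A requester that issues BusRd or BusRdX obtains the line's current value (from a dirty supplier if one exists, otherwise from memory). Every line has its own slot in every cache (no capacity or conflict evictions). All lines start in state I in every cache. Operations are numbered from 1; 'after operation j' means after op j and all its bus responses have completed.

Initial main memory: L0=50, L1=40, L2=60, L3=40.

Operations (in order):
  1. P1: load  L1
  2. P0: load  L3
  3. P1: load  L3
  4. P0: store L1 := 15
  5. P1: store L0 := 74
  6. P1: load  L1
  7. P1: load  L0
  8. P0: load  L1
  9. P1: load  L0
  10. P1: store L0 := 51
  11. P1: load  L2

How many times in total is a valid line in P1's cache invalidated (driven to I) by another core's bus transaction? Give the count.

  op1 P1: load  L1 → I/S on L1; bus BusRd; mem=40
  op2 P0: load  L3 → S/I on L3; bus BusRd; mem=40
  op3 P1: load  L3 → S/S on L3; bus BusRd; mem=40
  op4 P0: store L1 := 15 → M/I on L1; bus BusRdX; mem=40
  op5 P1: store L0 := 74 → I/M on L0; bus BusRdX; mem=50
  op6 P1: load  L1 → S/S on L1; bus BusRd Flush; mem=15
  op7 P1: load  L0 → I/M on L0; bus (none); mem=50
  op8 P0: load  L1 → S/S on L1; bus (none); mem=15
  op9 P1: load  L0 → I/M on L0; bus (none); mem=50
  op10 P1: store L0 := 51 → I/M on L0; bus (none); mem=50
  op11 P1: load  L2 → I/S on L2; bus BusRd; mem=60

invalidations = 1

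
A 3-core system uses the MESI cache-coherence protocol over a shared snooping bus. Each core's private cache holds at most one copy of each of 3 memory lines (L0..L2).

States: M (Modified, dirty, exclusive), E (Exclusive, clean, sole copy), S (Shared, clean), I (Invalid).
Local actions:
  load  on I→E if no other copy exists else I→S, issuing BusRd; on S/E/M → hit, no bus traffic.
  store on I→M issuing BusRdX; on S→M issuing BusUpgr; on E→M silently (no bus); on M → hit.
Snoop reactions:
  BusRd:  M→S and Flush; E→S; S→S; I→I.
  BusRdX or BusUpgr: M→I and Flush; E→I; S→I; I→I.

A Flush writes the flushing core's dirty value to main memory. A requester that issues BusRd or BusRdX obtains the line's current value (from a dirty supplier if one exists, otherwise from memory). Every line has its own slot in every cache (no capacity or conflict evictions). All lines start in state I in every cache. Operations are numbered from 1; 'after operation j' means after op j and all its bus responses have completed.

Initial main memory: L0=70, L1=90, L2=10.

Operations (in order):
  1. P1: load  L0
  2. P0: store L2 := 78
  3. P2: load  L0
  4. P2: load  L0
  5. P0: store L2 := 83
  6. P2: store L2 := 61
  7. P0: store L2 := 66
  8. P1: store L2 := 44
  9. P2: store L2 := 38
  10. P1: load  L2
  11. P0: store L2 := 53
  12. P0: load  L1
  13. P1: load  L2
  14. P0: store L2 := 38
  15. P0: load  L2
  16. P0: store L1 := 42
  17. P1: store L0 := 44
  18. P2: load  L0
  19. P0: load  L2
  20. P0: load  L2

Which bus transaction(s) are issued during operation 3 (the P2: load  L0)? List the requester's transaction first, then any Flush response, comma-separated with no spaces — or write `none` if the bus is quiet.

bus = BusRd

step 1: P1: load  L0  ⟶  IEI  (L0)  txn=BusRd  M[L0]=70
step 2: P0: store L2 := 78  ⟶  MII  (L2)  txn=BusRdX  M[L2]=10
step 3: P2: load  L0  ⟶  ISS  (L0)  txn=BusRd  M[L0]=70
step 4: P2: load  L0  ⟶  ISS  (L0)  txn=∅  M[L0]=70
step 5: P0: store L2 := 83  ⟶  MII  (L2)  txn=∅  M[L2]=10
step 6: P2: store L2 := 61  ⟶  IIM  (L2)  txn=BusRdX+Flush  M[L2]=83
step 7: P0: store L2 := 66  ⟶  MII  (L2)  txn=BusRdX+Flush  M[L2]=61
step 8: P1: store L2 := 44  ⟶  IMI  (L2)  txn=BusRdX+Flush  M[L2]=66
step 9: P2: store L2 := 38  ⟶  IIM  (L2)  txn=BusRdX+Flush  M[L2]=44
step 10: P1: load  L2  ⟶  ISS  (L2)  txn=BusRd+Flush  M[L2]=38
step 11: P0: store L2 := 53  ⟶  MII  (L2)  txn=BusRdX  M[L2]=38
step 12: P0: load  L1  ⟶  EII  (L1)  txn=BusRd  M[L1]=90
step 13: P1: load  L2  ⟶  SSI  (L2)  txn=BusRd+Flush  M[L2]=53
step 14: P0: store L2 := 38  ⟶  MII  (L2)  txn=BusUpgr  M[L2]=53
step 15: P0: load  L2  ⟶  MII  (L2)  txn=∅  M[L2]=53
step 16: P0: store L1 := 42  ⟶  MII  (L1)  txn=∅  M[L1]=90
step 17: P1: store L0 := 44  ⟶  IMI  (L0)  txn=BusUpgr  M[L0]=70
step 18: P2: load  L0  ⟶  ISS  (L0)  txn=BusRd+Flush  M[L0]=44
step 19: P0: load  L2  ⟶  MII  (L2)  txn=∅  M[L2]=53
step 20: P0: load  L2  ⟶  MII  (L2)  txn=∅  M[L2]=53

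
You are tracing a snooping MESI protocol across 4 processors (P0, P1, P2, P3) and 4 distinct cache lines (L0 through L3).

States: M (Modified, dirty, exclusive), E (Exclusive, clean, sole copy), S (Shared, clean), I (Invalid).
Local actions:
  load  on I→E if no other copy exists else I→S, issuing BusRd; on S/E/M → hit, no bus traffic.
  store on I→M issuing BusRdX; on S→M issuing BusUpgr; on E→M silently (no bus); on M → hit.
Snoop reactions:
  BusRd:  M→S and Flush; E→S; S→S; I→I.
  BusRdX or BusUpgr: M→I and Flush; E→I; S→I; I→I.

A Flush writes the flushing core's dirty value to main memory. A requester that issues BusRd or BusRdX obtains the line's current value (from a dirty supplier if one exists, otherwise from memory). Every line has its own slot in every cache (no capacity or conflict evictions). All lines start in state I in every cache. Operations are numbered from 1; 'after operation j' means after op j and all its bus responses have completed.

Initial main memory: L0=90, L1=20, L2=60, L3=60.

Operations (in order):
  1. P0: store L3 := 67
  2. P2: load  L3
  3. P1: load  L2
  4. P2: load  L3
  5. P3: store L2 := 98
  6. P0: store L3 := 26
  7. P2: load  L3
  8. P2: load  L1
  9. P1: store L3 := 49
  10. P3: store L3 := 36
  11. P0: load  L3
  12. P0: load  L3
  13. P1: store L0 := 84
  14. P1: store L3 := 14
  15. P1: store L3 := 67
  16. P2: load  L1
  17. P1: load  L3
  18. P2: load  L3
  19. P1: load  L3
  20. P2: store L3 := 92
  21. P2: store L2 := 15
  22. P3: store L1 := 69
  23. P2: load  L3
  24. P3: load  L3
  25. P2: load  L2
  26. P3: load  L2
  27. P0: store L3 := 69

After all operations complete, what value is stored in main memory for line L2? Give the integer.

memory[L2] = 15

  op1 P0: store L3 := 67 → M/I/I/I on L3; bus BusRdX; mem=60
  op2 P2: load  L3 → S/I/S/I on L3; bus BusRd Flush; mem=67
  op3 P1: load  L2 → I/E/I/I on L2; bus BusRd; mem=60
  op4 P2: load  L3 → S/I/S/I on L3; bus (none); mem=67
  op5 P3: store L2 := 98 → I/I/I/M on L2; bus BusRdX; mem=60
  op6 P0: store L3 := 26 → M/I/I/I on L3; bus BusUpgr; mem=67
  op7 P2: load  L3 → S/I/S/I on L3; bus BusRd Flush; mem=26
  op8 P2: load  L1 → I/I/E/I on L1; bus BusRd; mem=20
  op9 P1: store L3 := 49 → I/M/I/I on L3; bus BusRdX; mem=26
  op10 P3: store L3 := 36 → I/I/I/M on L3; bus BusRdX Flush; mem=49
  op11 P0: load  L3 → S/I/I/S on L3; bus BusRd Flush; mem=36
  op12 P0: load  L3 → S/I/I/S on L3; bus (none); mem=36
  op13 P1: store L0 := 84 → I/M/I/I on L0; bus BusRdX; mem=90
  op14 P1: store L3 := 14 → I/M/I/I on L3; bus BusRdX; mem=36
  op15 P1: store L3 := 67 → I/M/I/I on L3; bus (none); mem=36
  op16 P2: load  L1 → I/I/E/I on L1; bus (none); mem=20
  op17 P1: load  L3 → I/M/I/I on L3; bus (none); mem=36
  op18 P2: load  L3 → I/S/S/I on L3; bus BusRd Flush; mem=67
  op19 P1: load  L3 → I/S/S/I on L3; bus (none); mem=67
  op20 P2: store L3 := 92 → I/I/M/I on L3; bus BusUpgr; mem=67
  op21 P2: store L2 := 15 → I/I/M/I on L2; bus BusRdX Flush; mem=98
  op22 P3: store L1 := 69 → I/I/I/M on L1; bus BusRdX; mem=20
  op23 P2: load  L3 → I/I/M/I on L3; bus (none); mem=67
  op24 P3: load  L3 → I/I/S/S on L3; bus BusRd Flush; mem=92
  op25 P2: load  L2 → I/I/M/I on L2; bus (none); mem=98
  op26 P3: load  L2 → I/I/S/S on L2; bus BusRd Flush; mem=15
  op27 P0: store L3 := 69 → M/I/I/I on L3; bus BusRdX; mem=92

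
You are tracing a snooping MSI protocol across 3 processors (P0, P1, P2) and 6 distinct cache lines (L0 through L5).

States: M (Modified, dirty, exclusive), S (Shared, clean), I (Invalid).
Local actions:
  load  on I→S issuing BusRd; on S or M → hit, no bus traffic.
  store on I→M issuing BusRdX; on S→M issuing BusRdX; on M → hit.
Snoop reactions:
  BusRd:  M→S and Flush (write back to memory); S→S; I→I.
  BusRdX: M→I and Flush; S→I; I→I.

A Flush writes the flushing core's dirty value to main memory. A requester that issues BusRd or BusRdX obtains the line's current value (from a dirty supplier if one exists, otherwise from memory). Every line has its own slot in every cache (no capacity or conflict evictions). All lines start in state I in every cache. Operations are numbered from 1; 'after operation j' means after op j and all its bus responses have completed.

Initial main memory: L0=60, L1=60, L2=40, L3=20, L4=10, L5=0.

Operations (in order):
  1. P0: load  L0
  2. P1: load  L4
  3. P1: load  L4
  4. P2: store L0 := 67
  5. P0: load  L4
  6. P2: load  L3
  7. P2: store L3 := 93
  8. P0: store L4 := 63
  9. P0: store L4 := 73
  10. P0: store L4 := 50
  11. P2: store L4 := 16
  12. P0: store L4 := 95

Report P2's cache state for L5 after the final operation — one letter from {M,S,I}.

  op1 P0: load  L0 → S/I/I on L0; bus BusRd; mem=60
  op2 P1: load  L4 → I/S/I on L4; bus BusRd; mem=10
  op3 P1: load  L4 → I/S/I on L4; bus (none); mem=10
  op4 P2: store L0 := 67 → I/I/M on L0; bus BusRdX; mem=60
  op5 P0: load  L4 → S/S/I on L4; bus BusRd; mem=10
  op6 P2: load  L3 → I/I/S on L3; bus BusRd; mem=20
  op7 P2: store L3 := 93 → I/I/M on L3; bus BusRdX; mem=20
  op8 P0: store L4 := 63 → M/I/I on L4; bus BusRdX; mem=10
  op9 P0: store L4 := 73 → M/I/I on L4; bus (none); mem=10
  op10 P0: store L4 := 50 → M/I/I on L4; bus (none); mem=10
  op11 P2: store L4 := 16 → I/I/M on L4; bus BusRdX Flush; mem=50
  op12 P0: store L4 := 95 → M/I/I on L4; bus BusRdX Flush; mem=16

state = I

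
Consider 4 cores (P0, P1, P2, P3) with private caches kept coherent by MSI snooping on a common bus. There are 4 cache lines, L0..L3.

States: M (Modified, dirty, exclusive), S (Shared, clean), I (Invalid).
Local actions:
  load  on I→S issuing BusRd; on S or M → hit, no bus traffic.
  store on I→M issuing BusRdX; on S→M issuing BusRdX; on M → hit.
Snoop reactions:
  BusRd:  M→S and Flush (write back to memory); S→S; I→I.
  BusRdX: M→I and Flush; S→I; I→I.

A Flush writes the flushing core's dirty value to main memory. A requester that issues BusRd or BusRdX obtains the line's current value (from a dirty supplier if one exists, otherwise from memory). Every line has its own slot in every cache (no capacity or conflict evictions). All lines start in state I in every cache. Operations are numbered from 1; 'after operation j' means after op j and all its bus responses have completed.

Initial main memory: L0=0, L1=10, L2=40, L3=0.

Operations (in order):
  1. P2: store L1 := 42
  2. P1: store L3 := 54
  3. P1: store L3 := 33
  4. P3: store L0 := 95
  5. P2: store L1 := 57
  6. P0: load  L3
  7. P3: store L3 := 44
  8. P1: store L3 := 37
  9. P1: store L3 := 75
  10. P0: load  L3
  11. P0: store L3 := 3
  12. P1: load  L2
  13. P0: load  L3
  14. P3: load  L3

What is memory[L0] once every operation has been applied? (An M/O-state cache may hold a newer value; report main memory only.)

step 1: P2: store L1 := 42  ⟶  IIMI  (L1)  txn=BusRdX  M[L1]=10
step 2: P1: store L3 := 54  ⟶  IMII  (L3)  txn=BusRdX  M[L3]=0
step 3: P1: store L3 := 33  ⟶  IMII  (L3)  txn=∅  M[L3]=0
step 4: P3: store L0 := 95  ⟶  IIIM  (L0)  txn=BusRdX  M[L0]=0
step 5: P2: store L1 := 57  ⟶  IIMI  (L1)  txn=∅  M[L1]=10
step 6: P0: load  L3  ⟶  SSII  (L3)  txn=BusRd+Flush  M[L3]=33
step 7: P3: store L3 := 44  ⟶  IIIM  (L3)  txn=BusRdX  M[L3]=33
step 8: P1: store L3 := 37  ⟶  IMII  (L3)  txn=BusRdX+Flush  M[L3]=44
step 9: P1: store L3 := 75  ⟶  IMII  (L3)  txn=∅  M[L3]=44
step 10: P0: load  L3  ⟶  SSII  (L3)  txn=BusRd+Flush  M[L3]=75
step 11: P0: store L3 := 3  ⟶  MIII  (L3)  txn=BusRdX  M[L3]=75
step 12: P1: load  L2  ⟶  ISII  (L2)  txn=BusRd  M[L2]=40
step 13: P0: load  L3  ⟶  MIII  (L3)  txn=∅  M[L3]=75
step 14: P3: load  L3  ⟶  SIIS  (L3)  txn=BusRd+Flush  M[L3]=3

memory[L0] = 0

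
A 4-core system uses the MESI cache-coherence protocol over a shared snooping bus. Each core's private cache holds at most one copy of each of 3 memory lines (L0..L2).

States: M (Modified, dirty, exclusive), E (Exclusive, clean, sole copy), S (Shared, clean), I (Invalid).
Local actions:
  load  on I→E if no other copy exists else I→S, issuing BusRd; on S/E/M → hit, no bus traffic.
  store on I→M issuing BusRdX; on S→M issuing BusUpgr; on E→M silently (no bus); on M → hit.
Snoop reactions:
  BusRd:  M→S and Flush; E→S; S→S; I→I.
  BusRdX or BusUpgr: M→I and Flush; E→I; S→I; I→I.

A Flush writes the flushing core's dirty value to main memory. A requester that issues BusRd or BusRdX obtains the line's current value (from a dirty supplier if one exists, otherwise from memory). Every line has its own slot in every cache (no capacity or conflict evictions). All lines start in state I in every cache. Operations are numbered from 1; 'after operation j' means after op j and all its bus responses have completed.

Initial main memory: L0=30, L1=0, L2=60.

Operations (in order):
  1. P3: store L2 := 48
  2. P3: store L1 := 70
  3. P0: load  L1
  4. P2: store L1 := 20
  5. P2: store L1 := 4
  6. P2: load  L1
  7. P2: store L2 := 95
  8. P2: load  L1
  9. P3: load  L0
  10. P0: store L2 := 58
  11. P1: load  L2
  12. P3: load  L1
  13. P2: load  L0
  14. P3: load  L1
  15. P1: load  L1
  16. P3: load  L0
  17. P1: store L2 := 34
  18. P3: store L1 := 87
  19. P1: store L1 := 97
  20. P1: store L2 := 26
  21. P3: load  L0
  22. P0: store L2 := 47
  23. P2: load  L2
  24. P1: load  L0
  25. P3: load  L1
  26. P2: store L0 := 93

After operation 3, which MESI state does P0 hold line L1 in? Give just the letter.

state = S

1. P3: store L2 := 48  bus=[BusRdX]  L2: P0=I P1=I P2=I P3=M  mem[L2]=60
2. P3: store L1 := 70  bus=[BusRdX]  L1: P0=I P1=I P2=I P3=M  mem[L1]=0
3. P0: load  L1  bus=[BusRd,Flush]  L1: P0=S P1=I P2=I P3=S  mem[L1]=70
4. P2: store L1 := 20  bus=[BusRdX]  L1: P0=I P1=I P2=M P3=I  mem[L1]=70
5. P2: store L1 := 4  bus=[-]  L1: P0=I P1=I P2=M P3=I  mem[L1]=70
6. P2: load  L1  bus=[-]  L1: P0=I P1=I P2=M P3=I  mem[L1]=70
7. P2: store L2 := 95  bus=[BusRdX,Flush]  L2: P0=I P1=I P2=M P3=I  mem[L2]=48
8. P2: load  L1  bus=[-]  L1: P0=I P1=I P2=M P3=I  mem[L1]=70
9. P3: load  L0  bus=[BusRd]  L0: P0=I P1=I P2=I P3=E  mem[L0]=30
10. P0: store L2 := 58  bus=[BusRdX,Flush]  L2: P0=M P1=I P2=I P3=I  mem[L2]=95
11. P1: load  L2  bus=[BusRd,Flush]  L2: P0=S P1=S P2=I P3=I  mem[L2]=58
12. P3: load  L1  bus=[BusRd,Flush]  L1: P0=I P1=I P2=S P3=S  mem[L1]=4
13. P2: load  L0  bus=[BusRd]  L0: P0=I P1=I P2=S P3=S  mem[L0]=30
14. P3: load  L1  bus=[-]  L1: P0=I P1=I P2=S P3=S  mem[L1]=4
15. P1: load  L1  bus=[BusRd]  L1: P0=I P1=S P2=S P3=S  mem[L1]=4
16. P3: load  L0  bus=[-]  L0: P0=I P1=I P2=S P3=S  mem[L0]=30
17. P1: store L2 := 34  bus=[BusUpgr]  L2: P0=I P1=M P2=I P3=I  mem[L2]=58
18. P3: store L1 := 87  bus=[BusUpgr]  L1: P0=I P1=I P2=I P3=M  mem[L1]=4
19. P1: store L1 := 97  bus=[BusRdX,Flush]  L1: P0=I P1=M P2=I P3=I  mem[L1]=87
20. P1: store L2 := 26  bus=[-]  L2: P0=I P1=M P2=I P3=I  mem[L2]=58
21. P3: load  L0  bus=[-]  L0: P0=I P1=I P2=S P3=S  mem[L0]=30
22. P0: store L2 := 47  bus=[BusRdX,Flush]  L2: P0=M P1=I P2=I P3=I  mem[L2]=26
23. P2: load  L2  bus=[BusRd,Flush]  L2: P0=S P1=I P2=S P3=I  mem[L2]=47
24. P1: load  L0  bus=[BusRd]  L0: P0=I P1=S P2=S P3=S  mem[L0]=30
25. P3: load  L1  bus=[BusRd,Flush]  L1: P0=I P1=S P2=I P3=S  mem[L1]=97
26. P2: store L0 := 93  bus=[BusUpgr]  L0: P0=I P1=I P2=M P3=I  mem[L0]=30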